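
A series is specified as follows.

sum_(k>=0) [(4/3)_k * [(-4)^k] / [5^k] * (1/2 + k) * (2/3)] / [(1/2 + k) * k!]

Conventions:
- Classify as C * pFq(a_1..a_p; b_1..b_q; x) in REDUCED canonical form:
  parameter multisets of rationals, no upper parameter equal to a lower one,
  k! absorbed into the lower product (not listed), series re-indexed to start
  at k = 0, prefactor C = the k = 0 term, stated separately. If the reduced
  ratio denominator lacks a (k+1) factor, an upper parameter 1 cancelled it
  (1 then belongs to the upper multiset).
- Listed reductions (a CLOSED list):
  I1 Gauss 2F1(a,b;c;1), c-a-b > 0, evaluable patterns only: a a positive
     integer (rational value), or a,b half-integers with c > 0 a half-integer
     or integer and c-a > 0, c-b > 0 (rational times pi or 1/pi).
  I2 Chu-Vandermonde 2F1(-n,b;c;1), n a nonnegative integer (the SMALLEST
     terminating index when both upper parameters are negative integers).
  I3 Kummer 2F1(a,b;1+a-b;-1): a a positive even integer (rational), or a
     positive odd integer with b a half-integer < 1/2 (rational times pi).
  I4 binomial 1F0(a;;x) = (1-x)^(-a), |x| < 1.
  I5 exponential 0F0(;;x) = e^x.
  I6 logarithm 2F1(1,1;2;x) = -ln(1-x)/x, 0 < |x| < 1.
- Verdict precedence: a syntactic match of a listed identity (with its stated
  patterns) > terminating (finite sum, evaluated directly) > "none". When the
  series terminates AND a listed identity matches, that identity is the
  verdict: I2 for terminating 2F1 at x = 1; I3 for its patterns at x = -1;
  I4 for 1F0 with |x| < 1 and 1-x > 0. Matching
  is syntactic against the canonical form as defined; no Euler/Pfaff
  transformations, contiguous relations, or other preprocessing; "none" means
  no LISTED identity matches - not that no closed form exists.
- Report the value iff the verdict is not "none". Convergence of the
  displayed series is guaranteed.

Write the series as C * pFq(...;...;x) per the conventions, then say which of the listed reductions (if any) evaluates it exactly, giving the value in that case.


At argument -4/5: a 1F0 with upper {4/3}, lower {-}, scaled by C = 2/3. Verdict: the I4 binomial reduction fires (the 1F0 binomial series: exponent -4/3, x = -4/5). Value: (2/3) * (9/5)^(-4/3).

The tell: t_0 being 2/3, the two geometric factors (prefactor 2/3) combine into one argument.
Term ratio: r(k) = (-4/5) * (k+4/3) / [(k+1)] - rational; roots negated = parameters, x = (-4/5), C = 2/3.


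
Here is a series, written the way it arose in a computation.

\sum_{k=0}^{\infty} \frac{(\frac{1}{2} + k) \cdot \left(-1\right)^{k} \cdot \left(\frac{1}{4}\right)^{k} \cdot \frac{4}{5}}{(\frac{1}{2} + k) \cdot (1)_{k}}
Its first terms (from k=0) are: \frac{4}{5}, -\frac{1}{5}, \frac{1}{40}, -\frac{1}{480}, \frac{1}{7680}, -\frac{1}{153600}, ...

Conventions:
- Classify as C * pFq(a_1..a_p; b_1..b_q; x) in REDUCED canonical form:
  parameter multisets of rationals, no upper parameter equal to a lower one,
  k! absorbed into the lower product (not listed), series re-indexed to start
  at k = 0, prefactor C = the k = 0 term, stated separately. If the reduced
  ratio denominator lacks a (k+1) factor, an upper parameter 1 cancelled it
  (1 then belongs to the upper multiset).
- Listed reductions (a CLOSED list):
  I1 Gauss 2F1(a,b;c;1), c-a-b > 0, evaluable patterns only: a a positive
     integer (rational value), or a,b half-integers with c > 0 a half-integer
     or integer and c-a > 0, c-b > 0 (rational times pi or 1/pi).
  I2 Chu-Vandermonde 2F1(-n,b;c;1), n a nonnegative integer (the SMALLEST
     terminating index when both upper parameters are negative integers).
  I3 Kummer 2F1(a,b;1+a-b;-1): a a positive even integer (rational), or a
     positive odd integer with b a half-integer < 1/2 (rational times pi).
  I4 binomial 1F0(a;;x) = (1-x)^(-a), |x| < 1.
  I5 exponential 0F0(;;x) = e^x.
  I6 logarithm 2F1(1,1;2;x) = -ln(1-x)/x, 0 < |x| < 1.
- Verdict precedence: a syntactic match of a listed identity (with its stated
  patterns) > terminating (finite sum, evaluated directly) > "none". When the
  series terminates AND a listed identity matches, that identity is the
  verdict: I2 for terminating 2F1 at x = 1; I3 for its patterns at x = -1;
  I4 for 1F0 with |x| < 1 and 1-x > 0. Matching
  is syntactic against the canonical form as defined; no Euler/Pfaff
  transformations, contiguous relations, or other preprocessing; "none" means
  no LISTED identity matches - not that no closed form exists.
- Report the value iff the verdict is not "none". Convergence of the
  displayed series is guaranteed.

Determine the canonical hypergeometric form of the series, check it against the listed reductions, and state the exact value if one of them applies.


x = -\frac{1}{4} here; the reduced form reads 0F0, upper {-}, lower {-}, C = \frac{4}{5}. Verdict: exponential (I5) applies (the 0F0 exponential series at x = -\frac{1}{4}). Sum: \frac{4}{5} \cdot e^{-\frac{1}{4}}.

Key observation: x = -\frac{1}{4} and the (-1)^k factor (prefactor 4/5) folds into the argument's sign.
Ratio: r(k) = -\frac{1}{4} * 1 / [(k+1)] - rational in k. x = -\frac{1}{4}; t_0 = \frac{4}{5}; negate the roots.


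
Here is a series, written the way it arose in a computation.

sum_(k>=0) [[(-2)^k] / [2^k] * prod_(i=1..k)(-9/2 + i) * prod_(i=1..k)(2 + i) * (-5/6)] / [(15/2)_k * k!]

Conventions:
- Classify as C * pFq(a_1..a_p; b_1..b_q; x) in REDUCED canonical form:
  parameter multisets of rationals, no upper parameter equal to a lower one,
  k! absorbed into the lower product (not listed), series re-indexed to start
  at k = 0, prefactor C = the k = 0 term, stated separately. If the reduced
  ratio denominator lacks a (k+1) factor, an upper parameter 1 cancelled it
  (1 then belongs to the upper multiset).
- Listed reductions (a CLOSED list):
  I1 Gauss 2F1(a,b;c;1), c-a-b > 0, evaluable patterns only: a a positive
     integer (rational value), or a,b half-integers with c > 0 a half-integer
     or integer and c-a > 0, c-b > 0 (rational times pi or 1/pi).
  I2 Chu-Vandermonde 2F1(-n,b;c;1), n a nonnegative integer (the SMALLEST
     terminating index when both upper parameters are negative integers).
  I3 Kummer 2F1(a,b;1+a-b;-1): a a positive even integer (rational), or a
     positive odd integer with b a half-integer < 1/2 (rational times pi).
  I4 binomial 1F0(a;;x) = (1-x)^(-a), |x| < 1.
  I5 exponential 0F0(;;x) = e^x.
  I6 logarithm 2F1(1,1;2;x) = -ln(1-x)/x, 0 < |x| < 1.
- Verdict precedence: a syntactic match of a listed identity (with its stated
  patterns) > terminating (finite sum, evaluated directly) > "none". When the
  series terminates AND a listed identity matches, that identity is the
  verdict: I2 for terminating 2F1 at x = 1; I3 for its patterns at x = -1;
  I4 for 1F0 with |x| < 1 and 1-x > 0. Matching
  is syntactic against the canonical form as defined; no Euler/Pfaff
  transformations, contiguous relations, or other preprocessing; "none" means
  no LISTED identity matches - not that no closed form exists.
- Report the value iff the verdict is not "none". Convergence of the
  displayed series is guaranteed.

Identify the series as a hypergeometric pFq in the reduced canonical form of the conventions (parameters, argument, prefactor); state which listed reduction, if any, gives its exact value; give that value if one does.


This is -5/6 * 2F1(-7/2, 3; 15/2; -1) in reduced canonical form. Verdict: this is Kummer (I3) (x = -1; c = 15/2 equals 1+a-b for upper {-7/2, 3}: listed pattern). Sum: (-15015/16384) * pi.

The tell: with t_0 = -5/6, the running product (prefactor -5/6) telescopes to a rising factorial.
Ratio: r(k) = (-1) * (k-7/2) (k+3) / [(k+15/2) (k+1)] - rational in k. x = (-1); t_0 = -5/6; negate the roots.


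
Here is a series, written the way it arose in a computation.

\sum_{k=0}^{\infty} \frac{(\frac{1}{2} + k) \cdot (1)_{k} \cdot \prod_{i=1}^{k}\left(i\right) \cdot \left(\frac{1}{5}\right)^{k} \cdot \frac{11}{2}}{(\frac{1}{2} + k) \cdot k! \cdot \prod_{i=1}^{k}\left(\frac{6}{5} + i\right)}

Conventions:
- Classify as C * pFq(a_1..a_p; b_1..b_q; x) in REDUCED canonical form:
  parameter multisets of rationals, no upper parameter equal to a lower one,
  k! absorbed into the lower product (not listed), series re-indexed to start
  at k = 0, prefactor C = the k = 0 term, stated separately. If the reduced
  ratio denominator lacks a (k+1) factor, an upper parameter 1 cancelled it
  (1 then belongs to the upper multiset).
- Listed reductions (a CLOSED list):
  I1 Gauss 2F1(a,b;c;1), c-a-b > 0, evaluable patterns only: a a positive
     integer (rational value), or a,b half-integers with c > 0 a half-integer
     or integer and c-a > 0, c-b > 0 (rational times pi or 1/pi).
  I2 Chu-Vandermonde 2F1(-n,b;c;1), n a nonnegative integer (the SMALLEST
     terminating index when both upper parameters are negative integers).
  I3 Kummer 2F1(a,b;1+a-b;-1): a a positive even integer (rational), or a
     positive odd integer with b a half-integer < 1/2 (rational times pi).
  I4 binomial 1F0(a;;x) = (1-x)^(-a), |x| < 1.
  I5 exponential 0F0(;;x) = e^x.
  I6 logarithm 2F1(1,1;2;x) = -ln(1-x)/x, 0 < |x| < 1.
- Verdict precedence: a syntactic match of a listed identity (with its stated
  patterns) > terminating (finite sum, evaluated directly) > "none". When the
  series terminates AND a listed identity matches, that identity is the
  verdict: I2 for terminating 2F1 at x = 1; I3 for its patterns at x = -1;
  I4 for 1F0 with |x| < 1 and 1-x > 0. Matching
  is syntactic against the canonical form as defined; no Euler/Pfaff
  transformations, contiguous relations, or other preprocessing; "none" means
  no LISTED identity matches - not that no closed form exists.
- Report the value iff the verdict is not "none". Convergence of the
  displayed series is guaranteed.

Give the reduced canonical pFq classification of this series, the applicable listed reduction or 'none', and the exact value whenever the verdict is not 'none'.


x = \frac{1}{5} here; the reduced form reads 2F1, upper {1, 1}, lower {\frac{11}{5}}, C = \frac{11}{2}. Verdict: none - at argument \frac{1}{5} the multisets {1, 1} ; {\frac{11}{5}} match no listed identity.

First insight: x = \frac{1}{5} and the factor k + 1/2 cancels (top and bottom), leaving prefactor 11/2.
Step ratio: r(k) = \frac{1}{5} * (k+1) (k+1) / [(k+\frac{11}{5}) (k+1)] - rational in k, leading ratio \frac{1}{5}; with t_0 = \frac{11}{2}, classification follows.


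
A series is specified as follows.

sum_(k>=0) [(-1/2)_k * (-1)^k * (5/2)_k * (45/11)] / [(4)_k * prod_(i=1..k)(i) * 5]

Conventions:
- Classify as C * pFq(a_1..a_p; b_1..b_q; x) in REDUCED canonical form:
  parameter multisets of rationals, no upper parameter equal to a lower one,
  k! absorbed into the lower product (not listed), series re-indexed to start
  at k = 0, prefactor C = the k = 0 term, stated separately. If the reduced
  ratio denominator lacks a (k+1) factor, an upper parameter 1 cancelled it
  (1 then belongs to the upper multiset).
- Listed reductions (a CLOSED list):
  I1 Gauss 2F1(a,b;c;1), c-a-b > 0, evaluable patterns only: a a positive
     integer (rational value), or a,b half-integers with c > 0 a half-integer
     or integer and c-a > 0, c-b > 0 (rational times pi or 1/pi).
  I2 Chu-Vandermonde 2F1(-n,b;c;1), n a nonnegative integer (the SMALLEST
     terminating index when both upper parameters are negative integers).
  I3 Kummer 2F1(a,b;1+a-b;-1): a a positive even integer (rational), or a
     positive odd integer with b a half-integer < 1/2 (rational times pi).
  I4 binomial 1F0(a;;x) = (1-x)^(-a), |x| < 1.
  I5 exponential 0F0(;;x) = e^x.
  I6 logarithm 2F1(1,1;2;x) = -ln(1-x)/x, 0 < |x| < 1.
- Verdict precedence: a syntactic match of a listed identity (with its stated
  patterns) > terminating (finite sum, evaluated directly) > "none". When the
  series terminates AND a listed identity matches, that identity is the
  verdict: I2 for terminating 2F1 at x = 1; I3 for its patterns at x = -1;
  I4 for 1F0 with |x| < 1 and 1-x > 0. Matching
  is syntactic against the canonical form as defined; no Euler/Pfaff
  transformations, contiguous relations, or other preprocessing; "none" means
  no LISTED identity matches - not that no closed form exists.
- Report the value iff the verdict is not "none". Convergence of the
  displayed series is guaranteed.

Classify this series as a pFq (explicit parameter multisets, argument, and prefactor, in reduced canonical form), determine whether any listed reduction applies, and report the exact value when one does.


At argument -1: a 2F1 with upper {-1/2, 5/2}, lower {4}, scaled by C = 9/11. Verdict: none here - no I1-I6 shape fits x = -1 with lower {4}.

First insight: from the first term 9/11: the constant factors (C = 9/11) combine into one prefactor.
Term ratio: r(k) = (-1) * (k-1/2) (k+5/2) / [(k+4) (k+1)] - rational; roots negated = parameters, x = (-1), C = 9/11.


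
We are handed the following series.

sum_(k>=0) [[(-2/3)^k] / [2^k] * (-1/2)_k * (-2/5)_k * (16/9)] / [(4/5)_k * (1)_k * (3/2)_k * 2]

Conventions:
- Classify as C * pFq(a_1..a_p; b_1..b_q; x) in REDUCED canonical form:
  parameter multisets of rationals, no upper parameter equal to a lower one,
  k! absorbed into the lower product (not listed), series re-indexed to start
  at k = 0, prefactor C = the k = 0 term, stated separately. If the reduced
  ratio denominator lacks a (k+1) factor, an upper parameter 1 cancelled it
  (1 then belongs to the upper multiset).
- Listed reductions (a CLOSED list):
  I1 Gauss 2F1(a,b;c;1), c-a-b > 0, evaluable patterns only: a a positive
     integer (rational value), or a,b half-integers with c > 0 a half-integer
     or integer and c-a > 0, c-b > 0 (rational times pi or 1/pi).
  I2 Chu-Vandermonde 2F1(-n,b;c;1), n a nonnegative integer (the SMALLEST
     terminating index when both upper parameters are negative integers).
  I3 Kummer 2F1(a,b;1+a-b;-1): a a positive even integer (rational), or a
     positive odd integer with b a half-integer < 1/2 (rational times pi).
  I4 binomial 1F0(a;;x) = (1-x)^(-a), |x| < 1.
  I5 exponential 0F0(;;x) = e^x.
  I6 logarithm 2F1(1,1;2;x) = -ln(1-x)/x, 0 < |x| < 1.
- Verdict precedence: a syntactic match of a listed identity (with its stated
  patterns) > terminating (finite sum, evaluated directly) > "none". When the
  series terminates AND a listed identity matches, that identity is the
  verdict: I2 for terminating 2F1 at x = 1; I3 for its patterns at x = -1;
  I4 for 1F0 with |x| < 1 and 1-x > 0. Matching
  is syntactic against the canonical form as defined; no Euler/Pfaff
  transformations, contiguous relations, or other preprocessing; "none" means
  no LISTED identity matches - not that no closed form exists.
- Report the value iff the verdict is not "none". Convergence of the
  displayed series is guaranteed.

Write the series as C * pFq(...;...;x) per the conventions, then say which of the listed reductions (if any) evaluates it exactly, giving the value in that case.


The tell: from the first term 8/9: (1)_k (prefactor 8/9) is k! itself.
Ratio: r(k) = (-1/3) * (k-1/2) (k-2/5) / [(k+4/5) (k+3/2) (k+1)] - rational in k, leading ratio (-1/3); with t_0 = 8/9, classification follows.

Classification (C = 8/9): 2F2 with upper {-1/2, -2/5}, lower {4/5, 3/2}, argument x = -1/3. Verdict: none - this 2F2 at x = -1/3 matches no listed pattern, and upper {-1/2, -2/5} holds no stopper.


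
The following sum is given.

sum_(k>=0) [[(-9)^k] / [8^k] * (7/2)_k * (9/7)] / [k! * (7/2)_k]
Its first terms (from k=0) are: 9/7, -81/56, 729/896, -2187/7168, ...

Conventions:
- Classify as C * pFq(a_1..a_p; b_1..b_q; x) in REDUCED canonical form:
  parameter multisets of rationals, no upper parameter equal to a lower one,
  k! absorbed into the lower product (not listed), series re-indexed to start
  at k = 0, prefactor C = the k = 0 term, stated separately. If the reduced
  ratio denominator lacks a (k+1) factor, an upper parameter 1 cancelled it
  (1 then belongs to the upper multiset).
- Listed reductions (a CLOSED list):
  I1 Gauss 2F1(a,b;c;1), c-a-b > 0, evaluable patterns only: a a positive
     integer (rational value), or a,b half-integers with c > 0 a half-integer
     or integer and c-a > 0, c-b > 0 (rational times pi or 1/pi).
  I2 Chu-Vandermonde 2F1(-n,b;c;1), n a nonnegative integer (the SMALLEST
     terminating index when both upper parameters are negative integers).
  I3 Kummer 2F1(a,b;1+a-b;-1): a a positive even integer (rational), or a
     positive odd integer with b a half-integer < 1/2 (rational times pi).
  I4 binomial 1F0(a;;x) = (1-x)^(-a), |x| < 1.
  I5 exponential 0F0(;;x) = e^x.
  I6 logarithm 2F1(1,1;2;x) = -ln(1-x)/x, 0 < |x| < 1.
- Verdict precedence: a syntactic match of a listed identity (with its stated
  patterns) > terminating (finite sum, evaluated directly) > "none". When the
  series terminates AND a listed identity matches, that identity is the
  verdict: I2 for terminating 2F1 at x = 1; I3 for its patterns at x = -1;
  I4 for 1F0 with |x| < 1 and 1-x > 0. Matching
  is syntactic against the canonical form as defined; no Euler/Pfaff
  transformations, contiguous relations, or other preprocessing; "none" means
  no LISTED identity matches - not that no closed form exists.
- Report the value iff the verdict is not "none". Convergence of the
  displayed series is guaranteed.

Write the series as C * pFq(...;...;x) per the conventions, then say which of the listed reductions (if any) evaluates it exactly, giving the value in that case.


Reduced: x = -9/8, 0F0, upper = {-}, lower = {-}, C = 9/7. Verdict at x = -9/8: exponential (I5) matches (the 0F0 exponential series at x = -9/8). Value: (9/7) * e^(-9/8).

Key step: from the first term 9/7: the two geometric factors (C = 9/7) combine into one argument.
Adjacent-term ratio: r(k) = (-9/8) * 1 / [(k+1)] - rational; roots negated = parameters, x = (-9/8), C = 9/7.


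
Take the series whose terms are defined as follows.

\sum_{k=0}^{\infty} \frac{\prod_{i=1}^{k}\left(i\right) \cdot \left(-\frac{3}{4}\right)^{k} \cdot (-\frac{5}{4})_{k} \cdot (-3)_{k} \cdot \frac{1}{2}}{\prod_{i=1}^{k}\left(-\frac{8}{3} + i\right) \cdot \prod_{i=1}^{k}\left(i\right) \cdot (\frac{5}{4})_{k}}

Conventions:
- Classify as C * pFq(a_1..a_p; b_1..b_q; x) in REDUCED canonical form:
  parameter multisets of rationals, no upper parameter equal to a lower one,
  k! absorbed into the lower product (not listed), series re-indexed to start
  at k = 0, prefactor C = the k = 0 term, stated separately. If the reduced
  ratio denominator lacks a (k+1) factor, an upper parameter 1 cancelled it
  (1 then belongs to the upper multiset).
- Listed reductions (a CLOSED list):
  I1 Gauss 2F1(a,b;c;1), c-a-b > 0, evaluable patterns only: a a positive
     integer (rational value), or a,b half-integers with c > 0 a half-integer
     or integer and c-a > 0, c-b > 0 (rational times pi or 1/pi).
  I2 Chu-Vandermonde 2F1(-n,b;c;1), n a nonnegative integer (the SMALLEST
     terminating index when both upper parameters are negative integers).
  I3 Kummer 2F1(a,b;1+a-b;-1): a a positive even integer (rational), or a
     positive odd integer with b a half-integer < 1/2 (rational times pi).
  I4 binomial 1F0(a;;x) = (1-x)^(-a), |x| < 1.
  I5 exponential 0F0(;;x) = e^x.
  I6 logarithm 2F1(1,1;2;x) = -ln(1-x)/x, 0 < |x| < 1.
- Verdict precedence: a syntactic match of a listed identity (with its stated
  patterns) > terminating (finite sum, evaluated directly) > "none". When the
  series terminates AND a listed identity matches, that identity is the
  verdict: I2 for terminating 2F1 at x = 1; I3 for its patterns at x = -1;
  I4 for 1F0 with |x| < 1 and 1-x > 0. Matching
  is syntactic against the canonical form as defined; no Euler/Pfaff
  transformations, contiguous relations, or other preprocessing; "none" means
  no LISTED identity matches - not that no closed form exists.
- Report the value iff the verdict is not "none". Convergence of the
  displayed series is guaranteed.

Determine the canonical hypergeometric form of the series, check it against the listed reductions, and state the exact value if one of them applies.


Reduced: x = -\frac{3}{4}, 3F2, upper = {-3, -\frac{5}{4}, 1}, lower = {-\frac{5}{3}, \frac{5}{4}}, C = \frac{1}{2}. Verdict: terminating - the sum ends at index 3 because -3 is a negative integer; exact evaluation follows. Exact value: \frac{11909}{8320}.

Key observation: t_0 = \frac{1}{2} here, and the product of the first k integers (C = 1/2) is k!.
Term ratio: r(k) = -\frac{3}{4} * (k-3) (k-\frac{5}{4}) (k+1) / [(k-\frac{5}{3}) (k+\frac{5}{4}) (k+1)] - rational; roots negated = parameters, x = -\frac{3}{4}, C = \frac{1}{2}.


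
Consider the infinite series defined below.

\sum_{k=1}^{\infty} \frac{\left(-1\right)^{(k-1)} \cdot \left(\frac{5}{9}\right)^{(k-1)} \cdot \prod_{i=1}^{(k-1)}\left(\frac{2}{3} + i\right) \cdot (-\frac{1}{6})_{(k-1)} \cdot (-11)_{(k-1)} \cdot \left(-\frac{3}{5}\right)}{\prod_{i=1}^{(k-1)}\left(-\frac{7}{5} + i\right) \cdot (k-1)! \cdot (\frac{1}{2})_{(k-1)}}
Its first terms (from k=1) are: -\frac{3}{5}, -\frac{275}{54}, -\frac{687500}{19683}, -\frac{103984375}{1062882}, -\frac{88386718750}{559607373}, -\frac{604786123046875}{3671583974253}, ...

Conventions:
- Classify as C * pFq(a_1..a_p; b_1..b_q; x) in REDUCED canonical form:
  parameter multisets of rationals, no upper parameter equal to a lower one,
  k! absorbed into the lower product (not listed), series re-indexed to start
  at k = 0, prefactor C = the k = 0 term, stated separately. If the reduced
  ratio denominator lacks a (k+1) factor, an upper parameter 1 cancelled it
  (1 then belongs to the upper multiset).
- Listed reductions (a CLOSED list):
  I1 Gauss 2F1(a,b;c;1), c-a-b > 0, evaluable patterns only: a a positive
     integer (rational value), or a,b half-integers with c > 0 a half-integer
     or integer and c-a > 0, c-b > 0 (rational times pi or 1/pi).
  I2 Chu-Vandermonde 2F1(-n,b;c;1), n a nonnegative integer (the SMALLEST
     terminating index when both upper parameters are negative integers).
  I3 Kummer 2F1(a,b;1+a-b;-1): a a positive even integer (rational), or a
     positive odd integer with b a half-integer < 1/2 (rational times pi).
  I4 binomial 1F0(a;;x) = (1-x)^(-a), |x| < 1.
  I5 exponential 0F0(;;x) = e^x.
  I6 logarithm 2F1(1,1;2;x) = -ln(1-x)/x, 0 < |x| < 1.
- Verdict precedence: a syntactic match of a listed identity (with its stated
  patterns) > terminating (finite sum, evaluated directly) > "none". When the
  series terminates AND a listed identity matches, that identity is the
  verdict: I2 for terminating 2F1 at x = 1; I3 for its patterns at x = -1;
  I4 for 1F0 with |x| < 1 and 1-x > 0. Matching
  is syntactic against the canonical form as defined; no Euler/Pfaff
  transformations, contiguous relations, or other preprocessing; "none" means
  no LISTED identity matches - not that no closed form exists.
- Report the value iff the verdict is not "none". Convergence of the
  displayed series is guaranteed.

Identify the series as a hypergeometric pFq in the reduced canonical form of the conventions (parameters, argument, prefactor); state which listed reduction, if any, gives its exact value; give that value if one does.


With C = -\frac{3}{5}: the canonical form is 3F2(-11, -\frac{1}{6}, \frac{5}{3}; -\frac{2}{5}, \frac{1}{2}; -\frac{5}{9}). Verdict: terminating - upper parameter -11 makes this a finite sum (last index 11), evaluated exactly. Sum: -\frac{17610921154165161319572019038383299}{26763028790735833872104139347790}.

Key observation: t_0 being -\frac{3}{5}, the lower running product (C = -3/5, x = -5/9) is a rising factorial.
Ratio: r(k) = -\frac{5}{9} * (k-11) (k-\frac{1}{6}) (k+\frac{5}{3}) / [(k-\frac{2}{5}) (k+\frac{1}{2}) (k+1)] ; factor over Q: parameters, x = -\frac{5}{9}, and C = -\frac{3}{5}.


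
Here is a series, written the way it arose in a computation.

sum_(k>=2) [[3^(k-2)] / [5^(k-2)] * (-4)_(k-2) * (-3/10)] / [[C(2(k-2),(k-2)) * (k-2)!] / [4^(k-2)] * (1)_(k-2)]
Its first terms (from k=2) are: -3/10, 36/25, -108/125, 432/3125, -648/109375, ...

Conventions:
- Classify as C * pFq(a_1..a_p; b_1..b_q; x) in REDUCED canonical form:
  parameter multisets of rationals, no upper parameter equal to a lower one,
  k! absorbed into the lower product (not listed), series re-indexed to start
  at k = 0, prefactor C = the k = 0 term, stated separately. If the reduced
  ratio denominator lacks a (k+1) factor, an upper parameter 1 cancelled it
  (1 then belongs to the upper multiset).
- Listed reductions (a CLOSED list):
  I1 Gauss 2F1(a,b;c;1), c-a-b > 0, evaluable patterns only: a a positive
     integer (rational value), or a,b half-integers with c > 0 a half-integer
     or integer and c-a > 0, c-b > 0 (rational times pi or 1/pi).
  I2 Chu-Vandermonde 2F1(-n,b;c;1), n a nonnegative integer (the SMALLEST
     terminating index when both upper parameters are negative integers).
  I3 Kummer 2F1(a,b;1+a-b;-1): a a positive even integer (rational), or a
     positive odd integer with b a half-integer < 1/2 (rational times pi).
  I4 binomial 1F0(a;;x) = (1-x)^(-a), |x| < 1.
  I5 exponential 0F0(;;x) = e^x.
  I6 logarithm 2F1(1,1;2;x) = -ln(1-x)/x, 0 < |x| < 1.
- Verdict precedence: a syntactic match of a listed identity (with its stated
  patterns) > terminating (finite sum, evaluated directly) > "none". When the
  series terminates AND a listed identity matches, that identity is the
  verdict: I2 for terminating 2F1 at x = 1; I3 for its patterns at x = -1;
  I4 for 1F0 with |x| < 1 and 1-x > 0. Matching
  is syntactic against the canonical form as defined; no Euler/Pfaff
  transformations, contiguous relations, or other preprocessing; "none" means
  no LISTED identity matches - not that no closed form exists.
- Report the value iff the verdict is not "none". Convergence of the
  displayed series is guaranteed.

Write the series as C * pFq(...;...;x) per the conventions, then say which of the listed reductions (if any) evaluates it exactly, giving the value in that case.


Classification (C = -3/10): 1F1 with upper {-4}, lower {1/2}, argument x = 3/5. Verdict: terminating - the sum ends at index 4 because -4 is a negative integer; exact evaluation follows. Value: 89319/218750.

First insight: with t_0 = -3/10, (1)_k (C = -3/10) is k! itself.
Adjacent-term ratio: r(k) = (3/5) * (k-4) / [(k+1/2) (k+1)] - rational in k, leading ratio (3/5); with t_0 = -3/10, classification follows.


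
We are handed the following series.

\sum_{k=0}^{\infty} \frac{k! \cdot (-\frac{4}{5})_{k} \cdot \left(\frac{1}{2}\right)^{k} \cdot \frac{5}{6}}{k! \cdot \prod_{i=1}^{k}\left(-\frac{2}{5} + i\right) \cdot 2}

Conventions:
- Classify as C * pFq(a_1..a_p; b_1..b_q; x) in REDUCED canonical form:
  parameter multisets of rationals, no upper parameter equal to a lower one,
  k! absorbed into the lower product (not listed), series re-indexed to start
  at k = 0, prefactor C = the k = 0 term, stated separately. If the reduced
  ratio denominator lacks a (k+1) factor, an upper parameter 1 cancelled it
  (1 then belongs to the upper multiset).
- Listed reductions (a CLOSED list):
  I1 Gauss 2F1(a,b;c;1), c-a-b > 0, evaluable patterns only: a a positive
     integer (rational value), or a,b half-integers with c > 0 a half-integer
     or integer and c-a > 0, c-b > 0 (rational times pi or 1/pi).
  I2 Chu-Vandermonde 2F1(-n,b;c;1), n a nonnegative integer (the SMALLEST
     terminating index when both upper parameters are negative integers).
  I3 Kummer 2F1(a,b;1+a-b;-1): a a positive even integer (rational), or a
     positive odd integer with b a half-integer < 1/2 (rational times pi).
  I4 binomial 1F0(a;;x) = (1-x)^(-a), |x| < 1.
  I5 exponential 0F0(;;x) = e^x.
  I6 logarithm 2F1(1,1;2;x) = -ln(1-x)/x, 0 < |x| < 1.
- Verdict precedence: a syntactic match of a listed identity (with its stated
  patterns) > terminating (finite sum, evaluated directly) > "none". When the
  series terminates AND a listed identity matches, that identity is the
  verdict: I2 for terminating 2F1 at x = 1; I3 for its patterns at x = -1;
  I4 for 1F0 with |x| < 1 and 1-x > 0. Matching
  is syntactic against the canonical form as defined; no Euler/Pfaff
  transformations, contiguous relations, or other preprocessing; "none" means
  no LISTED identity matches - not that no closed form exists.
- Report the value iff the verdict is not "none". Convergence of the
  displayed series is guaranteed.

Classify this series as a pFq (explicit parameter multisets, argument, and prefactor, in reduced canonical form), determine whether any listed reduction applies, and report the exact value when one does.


With C = \frac{5}{12}: the canonical form is 2F1(-\frac{4}{5}, 1; \frac{3}{5}; \frac{1}{2}). Verdict: none - this 2F1 at x = \frac{1}{2} matches no listed pattern, and upper {-\frac{4}{5}, 1} holds no stopper.

Structural cue: from the first term \frac{5}{12}: the factorial ratio (C = 5/12, x = 1/2) (k+a-1)!/(a-1)! is a rising factorial (a)_k.
Ratio: r(k) = \frac{1}{2} * (k-\frac{4}{5}) (k+1) / [(k+\frac{3}{5}) (k+1)] - poly over poly, x = \frac{1}{2} from leading terms; C = \frac{5}{12} at k = 0.


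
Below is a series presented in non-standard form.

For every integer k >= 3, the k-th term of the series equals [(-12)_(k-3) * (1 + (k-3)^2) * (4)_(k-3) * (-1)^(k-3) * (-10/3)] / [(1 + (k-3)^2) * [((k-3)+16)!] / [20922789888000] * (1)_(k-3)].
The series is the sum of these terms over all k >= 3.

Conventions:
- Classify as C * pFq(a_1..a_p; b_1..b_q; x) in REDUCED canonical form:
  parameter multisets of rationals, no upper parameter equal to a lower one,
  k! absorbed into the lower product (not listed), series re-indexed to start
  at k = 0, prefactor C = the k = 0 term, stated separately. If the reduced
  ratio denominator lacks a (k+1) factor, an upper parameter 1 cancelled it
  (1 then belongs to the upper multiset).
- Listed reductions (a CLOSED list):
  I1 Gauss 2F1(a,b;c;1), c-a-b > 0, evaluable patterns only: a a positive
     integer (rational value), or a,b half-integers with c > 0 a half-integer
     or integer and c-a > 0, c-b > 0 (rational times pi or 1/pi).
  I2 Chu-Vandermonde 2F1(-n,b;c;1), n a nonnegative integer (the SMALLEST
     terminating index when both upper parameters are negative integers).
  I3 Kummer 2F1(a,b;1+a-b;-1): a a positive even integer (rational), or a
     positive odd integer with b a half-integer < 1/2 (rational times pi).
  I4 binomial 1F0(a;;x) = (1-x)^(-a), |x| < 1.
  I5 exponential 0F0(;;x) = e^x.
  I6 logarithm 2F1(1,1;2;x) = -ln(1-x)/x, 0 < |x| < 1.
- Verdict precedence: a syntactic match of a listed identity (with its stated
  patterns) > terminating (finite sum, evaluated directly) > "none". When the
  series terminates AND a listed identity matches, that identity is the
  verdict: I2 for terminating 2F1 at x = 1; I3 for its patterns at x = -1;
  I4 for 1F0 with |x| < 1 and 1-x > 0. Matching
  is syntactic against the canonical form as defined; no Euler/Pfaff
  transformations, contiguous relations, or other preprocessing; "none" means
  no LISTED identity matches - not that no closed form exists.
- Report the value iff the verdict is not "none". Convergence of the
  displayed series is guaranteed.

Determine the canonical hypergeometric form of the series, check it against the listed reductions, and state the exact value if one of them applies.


The tell: from the first term -10/3: the denominator's factorial ratio (C = -10/3, x = -1) is a lower Pochhammer.
Step ratio: r(k) = (-1) * (k-12) (k+4) / [(k+17) (k+1)] - rational; roots negated = parameters, x = (-1), C = -10/3.

Reduced: x = -1, 2F1, upper = {-12, 4}, lower = {17}, C = -10/3. Verdict: this is Kummer (I3) (x = -1; c = 17 equals 1+a-b for upper {-12, 4}: listed pattern). Sum: -200/3.


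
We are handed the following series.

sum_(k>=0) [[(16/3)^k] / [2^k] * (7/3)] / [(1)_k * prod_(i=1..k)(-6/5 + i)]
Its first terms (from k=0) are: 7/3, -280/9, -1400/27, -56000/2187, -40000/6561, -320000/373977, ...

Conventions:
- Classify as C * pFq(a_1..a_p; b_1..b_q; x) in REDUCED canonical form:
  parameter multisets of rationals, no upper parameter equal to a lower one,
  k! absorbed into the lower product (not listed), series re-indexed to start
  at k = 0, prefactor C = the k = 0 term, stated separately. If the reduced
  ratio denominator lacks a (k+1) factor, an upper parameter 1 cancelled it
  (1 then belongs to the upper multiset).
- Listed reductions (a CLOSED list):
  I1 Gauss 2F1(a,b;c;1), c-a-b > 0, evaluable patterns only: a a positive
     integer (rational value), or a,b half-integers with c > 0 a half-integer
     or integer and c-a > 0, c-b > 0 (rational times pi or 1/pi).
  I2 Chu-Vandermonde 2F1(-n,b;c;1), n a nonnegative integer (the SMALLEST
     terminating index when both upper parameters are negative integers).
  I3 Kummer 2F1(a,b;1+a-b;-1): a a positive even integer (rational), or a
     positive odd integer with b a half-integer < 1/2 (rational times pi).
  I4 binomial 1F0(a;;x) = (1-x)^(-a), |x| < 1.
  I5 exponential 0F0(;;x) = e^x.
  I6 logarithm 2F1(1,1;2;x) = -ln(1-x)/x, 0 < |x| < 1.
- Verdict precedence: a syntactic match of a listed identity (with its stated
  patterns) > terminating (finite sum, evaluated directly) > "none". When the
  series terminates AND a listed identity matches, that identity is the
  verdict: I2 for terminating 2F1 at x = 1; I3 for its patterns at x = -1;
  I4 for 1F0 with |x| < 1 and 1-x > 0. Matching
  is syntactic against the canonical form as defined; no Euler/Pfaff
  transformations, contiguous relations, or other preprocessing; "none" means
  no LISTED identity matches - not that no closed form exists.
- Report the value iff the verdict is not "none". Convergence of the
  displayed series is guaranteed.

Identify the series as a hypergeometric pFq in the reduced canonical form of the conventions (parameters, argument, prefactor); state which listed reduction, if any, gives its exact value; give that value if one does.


At argument 8/3: a 0F1 with upper {-}, lower {-1/5}, scaled by C = 7/3. Verdict: none - at argument 8/3 the multisets {-} ; {-1/5} match no listed identity.

Key observation: x = (8/3) and the lower running product (prefactor 7/3) is a rising factorial.
Adjacent-term ratio: r(k) = (8/3) * 1 / [(k-1/5) (k+1)] - rational in k, leading ratio (8/3); with t_0 = 7/3, classification follows.


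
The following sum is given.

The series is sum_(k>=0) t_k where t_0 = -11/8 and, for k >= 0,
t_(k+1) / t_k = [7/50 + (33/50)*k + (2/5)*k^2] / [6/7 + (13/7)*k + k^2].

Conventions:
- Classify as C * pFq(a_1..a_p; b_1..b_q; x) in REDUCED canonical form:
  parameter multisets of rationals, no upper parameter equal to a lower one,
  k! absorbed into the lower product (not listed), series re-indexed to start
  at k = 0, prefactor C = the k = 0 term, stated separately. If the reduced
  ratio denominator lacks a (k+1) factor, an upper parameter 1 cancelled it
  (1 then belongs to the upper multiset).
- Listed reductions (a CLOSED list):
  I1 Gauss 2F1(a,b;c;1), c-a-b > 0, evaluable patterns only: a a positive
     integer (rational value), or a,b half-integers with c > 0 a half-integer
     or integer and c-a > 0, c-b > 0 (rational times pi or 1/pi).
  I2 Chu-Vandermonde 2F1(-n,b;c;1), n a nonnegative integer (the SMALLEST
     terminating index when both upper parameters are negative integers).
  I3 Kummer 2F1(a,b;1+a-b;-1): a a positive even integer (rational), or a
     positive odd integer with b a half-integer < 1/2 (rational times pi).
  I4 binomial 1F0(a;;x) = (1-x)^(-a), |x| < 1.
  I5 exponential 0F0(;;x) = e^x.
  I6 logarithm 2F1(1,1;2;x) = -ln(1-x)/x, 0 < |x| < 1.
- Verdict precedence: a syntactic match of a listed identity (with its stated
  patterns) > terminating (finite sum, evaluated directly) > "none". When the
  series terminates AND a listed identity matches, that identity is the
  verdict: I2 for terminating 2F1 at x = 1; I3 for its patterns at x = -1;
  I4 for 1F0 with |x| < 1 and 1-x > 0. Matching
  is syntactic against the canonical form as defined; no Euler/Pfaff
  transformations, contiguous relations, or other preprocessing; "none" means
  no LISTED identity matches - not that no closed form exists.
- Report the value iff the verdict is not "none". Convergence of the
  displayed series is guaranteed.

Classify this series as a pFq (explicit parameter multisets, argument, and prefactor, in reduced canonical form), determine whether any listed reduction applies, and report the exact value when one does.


Classification (C = -11/8): 2F1 with upper {1/4, 7/5}, lower {6/7}, argument x = 2/5. Verdict: none. Every listed pattern misses the 2F1 form at 2/5, upper {1/4, 7/5}.

Key step: x = (2/5) and roots of the ratio polynomials (prefactor -11/8) are the negated parameters.
Step ratio: r(k) = (2/5) * (k+1/4) (k+7/5) / [(k+6/7) (k+1)] ; factor over Q: parameters, x = (2/5), and C = -11/8.


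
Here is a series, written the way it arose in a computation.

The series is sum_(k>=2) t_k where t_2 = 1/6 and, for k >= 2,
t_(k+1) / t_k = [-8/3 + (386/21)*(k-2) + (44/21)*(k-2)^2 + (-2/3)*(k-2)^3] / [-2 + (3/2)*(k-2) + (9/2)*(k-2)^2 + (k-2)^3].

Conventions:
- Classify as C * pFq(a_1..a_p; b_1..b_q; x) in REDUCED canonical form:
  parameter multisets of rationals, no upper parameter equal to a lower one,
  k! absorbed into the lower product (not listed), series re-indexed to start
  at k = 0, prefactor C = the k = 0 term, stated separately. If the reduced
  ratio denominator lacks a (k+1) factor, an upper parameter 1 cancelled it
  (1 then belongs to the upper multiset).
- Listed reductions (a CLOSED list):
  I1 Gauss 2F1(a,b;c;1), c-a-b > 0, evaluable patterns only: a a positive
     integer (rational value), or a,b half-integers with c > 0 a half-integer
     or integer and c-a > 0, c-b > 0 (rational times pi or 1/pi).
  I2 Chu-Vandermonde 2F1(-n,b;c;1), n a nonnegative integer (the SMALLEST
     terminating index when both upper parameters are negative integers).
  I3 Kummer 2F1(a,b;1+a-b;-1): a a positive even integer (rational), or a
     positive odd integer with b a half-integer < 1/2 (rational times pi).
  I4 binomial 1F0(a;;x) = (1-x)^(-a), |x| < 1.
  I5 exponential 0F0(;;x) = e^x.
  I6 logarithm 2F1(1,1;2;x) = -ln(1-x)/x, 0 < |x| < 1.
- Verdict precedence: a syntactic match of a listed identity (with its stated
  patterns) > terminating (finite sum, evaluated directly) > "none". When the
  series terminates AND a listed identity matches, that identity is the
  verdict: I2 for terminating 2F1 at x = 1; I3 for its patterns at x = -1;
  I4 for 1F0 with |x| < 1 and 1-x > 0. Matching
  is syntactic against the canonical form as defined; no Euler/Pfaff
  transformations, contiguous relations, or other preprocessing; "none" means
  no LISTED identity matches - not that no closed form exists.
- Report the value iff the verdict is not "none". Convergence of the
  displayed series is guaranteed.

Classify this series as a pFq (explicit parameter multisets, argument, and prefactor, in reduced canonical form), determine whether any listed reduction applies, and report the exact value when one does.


Prefactor 1/6, argument -2/3: 2F1 with upper {-7, -1/7} over lower {-1/2}. Verdict: terminating - no listed pattern fits, but -7 in the upper list cuts the series at k = 7; direct evaluation. Sum: 954840456055/277367635314.

First insight: t_0 = 1/6 here, and the parameter 4 appears in both the upper and lower lists and cancels.
Term ratio: r(k) = (-2/3) * (k-7) (k-1/7) / [(k-1/2) (k+1)] - rational; roots negated = parameters, x = (-2/3), C = 1/6.


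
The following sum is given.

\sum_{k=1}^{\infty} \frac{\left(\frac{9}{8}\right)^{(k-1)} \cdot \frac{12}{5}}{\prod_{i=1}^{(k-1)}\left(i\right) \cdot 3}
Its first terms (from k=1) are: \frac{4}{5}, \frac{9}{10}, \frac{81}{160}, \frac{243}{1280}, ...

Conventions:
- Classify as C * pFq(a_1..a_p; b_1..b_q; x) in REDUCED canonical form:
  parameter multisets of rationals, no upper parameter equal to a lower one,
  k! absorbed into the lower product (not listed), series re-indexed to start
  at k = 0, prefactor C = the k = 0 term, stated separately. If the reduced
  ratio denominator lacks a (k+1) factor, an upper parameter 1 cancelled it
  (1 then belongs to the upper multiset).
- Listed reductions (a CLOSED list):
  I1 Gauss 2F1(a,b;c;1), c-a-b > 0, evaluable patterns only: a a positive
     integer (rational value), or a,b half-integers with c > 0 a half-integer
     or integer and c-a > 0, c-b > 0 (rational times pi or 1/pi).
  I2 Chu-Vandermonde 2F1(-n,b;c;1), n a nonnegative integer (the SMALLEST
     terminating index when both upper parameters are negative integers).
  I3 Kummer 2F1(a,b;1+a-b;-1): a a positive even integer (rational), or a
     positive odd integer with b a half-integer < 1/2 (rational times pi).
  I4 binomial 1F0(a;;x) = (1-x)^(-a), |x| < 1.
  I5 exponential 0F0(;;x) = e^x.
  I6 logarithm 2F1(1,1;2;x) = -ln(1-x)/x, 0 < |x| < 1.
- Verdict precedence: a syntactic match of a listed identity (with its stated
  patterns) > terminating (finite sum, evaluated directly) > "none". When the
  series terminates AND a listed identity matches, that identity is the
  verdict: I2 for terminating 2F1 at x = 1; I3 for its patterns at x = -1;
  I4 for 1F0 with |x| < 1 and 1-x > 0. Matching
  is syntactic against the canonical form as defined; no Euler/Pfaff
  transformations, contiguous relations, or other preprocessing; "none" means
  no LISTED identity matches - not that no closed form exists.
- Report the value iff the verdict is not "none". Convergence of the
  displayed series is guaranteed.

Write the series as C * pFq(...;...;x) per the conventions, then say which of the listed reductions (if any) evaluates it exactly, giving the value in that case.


Prefactor \frac{4}{5}, argument \frac{9}{8}: 0F0 with upper {-} over lower {-}. Verdict: the exponential series (I5) applies (the 0F0 exponential series at x = \frac{9}{8}). Its exact value is \frac{4}{5} \cdot e^{\frac{9}{8}}.

Structural cue: t_0 being \frac{4}{5}, the constant factors (C = 4/5) combine into one prefactor.
Step ratio: r(k) = \frac{9}{8} * 1 / [(k+1)] - rational in k. x = \frac{9}{8}; t_0 = \frac{4}{5}; negate the roots.
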